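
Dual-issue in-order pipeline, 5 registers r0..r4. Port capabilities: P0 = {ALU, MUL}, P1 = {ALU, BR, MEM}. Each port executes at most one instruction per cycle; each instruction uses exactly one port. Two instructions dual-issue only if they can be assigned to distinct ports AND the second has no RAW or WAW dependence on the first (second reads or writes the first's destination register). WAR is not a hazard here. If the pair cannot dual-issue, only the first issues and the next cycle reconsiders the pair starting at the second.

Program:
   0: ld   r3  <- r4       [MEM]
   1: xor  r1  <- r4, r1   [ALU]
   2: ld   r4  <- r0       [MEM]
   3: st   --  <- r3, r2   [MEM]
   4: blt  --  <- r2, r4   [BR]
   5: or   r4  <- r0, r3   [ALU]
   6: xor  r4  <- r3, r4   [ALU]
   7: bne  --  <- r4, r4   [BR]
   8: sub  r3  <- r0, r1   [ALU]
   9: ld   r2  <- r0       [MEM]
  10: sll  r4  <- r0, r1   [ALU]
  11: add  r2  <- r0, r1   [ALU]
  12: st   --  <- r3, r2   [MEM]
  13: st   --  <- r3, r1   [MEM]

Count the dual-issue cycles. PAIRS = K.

#0 head=0: ld;xor i0/i1 pair
#1 head=2: ld i2 no-port MEM/MEM
#2 head=3: st i3 no-port MEM/BR
#3 head=4: blt;or i4/i5 pair
#4 head=6: xor i6 RAW r4
#5 head=7: bne;sub i7/i8 pair
#6 head=9: ld;sll i9/i10 pair
#7 head=11: add i11 RAW r2
#8 head=12: st i12 no-port MEM/MEM
#9 head=13: st i13 tail

PAIRS = 4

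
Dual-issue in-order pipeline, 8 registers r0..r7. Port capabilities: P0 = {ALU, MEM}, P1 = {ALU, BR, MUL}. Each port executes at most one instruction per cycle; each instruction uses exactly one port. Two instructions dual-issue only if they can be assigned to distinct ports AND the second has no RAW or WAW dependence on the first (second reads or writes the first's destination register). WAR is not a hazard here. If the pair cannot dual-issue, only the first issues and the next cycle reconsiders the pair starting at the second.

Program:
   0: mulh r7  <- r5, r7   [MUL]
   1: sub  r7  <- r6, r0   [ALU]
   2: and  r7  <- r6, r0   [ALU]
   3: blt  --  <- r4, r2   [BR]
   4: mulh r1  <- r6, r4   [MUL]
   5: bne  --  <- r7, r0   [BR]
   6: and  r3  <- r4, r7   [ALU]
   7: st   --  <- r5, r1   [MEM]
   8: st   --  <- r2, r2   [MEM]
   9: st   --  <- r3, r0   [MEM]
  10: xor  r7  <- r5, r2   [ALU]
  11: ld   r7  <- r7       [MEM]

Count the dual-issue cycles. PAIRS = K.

PAIRS = 3

t=0 i0:mulh.MUL ; WAW r7
t=1 i1:sub.ALU ; WAW r7
t=2 i2&i3:and.ALU+blt.BR ; pair
t=3 i4:mulh.MUL ; no-port MUL/BR
t=4 i5&i6:bne.BR+and.ALU ; pair
t=5 i7:st.MEM ; no-port MEM/MEM
t=6 i8:st.MEM ; no-port MEM/MEM
t=7 i9&i10:st.MEM+xor.ALU ; pair
t=8 i11:ld.MEM ; tail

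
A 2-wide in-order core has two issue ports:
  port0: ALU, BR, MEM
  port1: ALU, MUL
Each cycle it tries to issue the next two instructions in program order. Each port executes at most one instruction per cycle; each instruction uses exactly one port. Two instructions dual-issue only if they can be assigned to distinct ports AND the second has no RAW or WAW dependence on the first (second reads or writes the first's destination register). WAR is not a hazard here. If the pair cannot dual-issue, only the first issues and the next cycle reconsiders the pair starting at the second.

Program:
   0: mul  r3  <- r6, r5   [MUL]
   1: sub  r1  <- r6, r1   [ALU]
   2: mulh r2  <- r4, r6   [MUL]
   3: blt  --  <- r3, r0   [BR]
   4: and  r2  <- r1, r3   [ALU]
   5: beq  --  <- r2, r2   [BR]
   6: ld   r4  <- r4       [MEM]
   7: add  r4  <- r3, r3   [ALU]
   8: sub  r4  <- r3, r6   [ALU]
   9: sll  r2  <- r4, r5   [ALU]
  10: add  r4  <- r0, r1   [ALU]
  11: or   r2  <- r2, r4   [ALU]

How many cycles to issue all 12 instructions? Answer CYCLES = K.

t=0 i0/i1:mul/sub ; 2-wide
t=1 i2/i3:mulh/blt ; 2-wide
t=2 i4:and ; RAW r2
t=3 i5:beq ; no-port BR/MEM
t=4 i6:ld ; WAW r4
t=5 i7:add ; WAW r4
t=6 i8:sub ; RAW r4
t=7 i9/i10:sll/add ; 2-wide
t=8 i11:or ; tail

CYCLES = 9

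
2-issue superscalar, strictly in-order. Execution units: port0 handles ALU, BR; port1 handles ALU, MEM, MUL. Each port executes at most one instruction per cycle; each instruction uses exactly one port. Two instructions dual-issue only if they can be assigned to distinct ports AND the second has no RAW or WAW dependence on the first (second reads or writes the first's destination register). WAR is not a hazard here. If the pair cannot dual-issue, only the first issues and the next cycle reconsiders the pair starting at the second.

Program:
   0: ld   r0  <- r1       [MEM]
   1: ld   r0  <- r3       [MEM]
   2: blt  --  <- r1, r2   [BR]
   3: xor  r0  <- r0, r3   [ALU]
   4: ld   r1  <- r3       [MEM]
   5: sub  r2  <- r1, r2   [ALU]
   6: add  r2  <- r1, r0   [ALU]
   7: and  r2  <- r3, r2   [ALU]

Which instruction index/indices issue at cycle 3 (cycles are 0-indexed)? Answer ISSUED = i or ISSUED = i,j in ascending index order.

ISSUED = 5

t=0 i0:ld ; no-port MEM/MEM
t=1 i1/i2:ld/blt ; dual
t=2 i3/i4:xor/ld ; dual
t=3 i5:sub ; WAW r2
t=4 i6:add ; RAW+WAW r2
t=5 i7:and ; tail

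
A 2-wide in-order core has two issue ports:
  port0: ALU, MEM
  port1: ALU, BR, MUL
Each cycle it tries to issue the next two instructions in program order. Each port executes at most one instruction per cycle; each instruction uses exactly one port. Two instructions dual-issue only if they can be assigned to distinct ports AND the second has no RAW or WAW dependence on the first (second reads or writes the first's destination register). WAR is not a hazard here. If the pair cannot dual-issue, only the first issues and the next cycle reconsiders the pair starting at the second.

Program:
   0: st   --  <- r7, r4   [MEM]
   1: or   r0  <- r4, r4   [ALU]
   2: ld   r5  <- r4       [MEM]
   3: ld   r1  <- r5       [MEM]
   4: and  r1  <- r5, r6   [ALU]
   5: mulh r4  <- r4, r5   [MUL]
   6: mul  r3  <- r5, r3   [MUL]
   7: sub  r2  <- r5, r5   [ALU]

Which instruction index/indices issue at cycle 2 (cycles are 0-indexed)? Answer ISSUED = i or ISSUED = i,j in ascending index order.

#0 head=0: st or i0+i1 dual
#1 head=2: ld i2 no-port MEM/MEM
#2 head=3: ld i3 WAW r1
#3 head=4: and mulh i4+i5 dual
#4 head=6: mul sub i6+i7 dual

ISSUED = 3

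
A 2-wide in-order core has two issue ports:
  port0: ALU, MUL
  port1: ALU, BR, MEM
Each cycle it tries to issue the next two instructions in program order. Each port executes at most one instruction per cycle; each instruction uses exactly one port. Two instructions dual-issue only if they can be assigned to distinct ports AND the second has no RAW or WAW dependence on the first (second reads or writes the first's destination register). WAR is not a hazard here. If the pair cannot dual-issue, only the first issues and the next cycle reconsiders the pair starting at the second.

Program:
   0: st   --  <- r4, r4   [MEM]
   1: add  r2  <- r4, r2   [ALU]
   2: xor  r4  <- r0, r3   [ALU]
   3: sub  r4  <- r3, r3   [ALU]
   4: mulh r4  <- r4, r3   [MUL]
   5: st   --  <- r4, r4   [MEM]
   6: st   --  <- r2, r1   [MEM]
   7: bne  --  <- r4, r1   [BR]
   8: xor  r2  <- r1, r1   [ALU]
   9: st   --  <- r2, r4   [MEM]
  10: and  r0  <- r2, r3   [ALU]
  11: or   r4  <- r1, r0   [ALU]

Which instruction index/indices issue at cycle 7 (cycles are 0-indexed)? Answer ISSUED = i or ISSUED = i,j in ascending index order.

c0: i0&i1 st.MEM/add.ALU  pair
c1: i2 xor.ALU  WAW r4
c2: i3 sub.ALU  RAW+WAW r4
c3: i4 mulh.MUL  RAW r4
c4: i5 st.MEM  no-port MEM/MEM
c5: i6 st.MEM  no-port MEM/BR
c6: i7&i8 bne.BR/xor.ALU  pair
c7: i9&i10 st.MEM/and.ALU  pair
c8: i11 or.ALU  tail

ISSUED = 9,10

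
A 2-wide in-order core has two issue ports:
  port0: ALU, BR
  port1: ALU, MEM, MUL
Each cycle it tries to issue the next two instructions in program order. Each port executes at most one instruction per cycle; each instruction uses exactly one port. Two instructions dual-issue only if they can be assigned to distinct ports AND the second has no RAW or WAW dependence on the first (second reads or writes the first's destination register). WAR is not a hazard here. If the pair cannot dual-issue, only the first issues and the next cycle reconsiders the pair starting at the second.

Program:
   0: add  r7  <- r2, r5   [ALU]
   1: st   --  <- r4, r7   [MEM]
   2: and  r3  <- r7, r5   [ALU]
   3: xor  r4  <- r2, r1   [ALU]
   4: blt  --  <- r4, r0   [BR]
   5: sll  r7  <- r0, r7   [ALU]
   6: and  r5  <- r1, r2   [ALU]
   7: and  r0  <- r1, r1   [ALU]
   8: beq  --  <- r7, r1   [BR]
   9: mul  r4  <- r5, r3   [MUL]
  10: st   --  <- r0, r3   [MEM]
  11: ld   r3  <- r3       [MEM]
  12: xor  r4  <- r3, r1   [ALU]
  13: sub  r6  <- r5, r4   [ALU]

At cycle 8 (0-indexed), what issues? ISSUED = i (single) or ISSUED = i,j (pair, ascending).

ISSUED = 12

#0 head=0: add.ALU i0 RAW r7
#1 head=1: st.MEM/and.ALU i1,i2 dual
#2 head=3: xor.ALU i3 RAW r4
#3 head=4: blt.BR/sll.ALU i4,i5 dual
#4 head=6: and.ALU/and.ALU i6,i7 dual
#5 head=8: beq.BR/mul.MUL i8,i9 dual
#6 head=10: st.MEM i10 no-port MEM/MEM
#7 head=11: ld.MEM i11 RAW r3
#8 head=12: xor.ALU i12 RAW r4
#9 head=13: sub.ALU i13 tail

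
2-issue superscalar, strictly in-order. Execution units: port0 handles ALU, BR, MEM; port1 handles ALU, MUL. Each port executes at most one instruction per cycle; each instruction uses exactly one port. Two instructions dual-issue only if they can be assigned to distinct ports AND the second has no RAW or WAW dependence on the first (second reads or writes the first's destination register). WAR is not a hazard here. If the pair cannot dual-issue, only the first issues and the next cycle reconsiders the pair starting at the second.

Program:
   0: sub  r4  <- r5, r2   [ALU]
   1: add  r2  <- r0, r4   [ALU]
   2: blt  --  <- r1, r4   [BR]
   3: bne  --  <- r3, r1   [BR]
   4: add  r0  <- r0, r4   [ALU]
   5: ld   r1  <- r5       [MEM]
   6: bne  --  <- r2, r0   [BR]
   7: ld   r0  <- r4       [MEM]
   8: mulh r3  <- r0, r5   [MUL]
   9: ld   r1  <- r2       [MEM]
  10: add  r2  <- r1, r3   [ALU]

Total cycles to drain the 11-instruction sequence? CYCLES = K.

  cy0 -> i0 (sub.ALU) RAW r4
  cy1 -> i1/i2 (add.ALU;blt.BR) 2-wide
  cy2 -> i3/i4 (bne.BR;add.ALU) 2-wide
  cy3 -> i5 (ld.MEM) no-port MEM/BR
  cy4 -> i6 (bne.BR) no-port BR/MEM
  cy5 -> i7 (ld.MEM) RAW r0
  cy6 -> i8/i9 (mulh.MUL;ld.MEM) 2-wide
  cy7 -> i10 (add.ALU) tail

CYCLES = 8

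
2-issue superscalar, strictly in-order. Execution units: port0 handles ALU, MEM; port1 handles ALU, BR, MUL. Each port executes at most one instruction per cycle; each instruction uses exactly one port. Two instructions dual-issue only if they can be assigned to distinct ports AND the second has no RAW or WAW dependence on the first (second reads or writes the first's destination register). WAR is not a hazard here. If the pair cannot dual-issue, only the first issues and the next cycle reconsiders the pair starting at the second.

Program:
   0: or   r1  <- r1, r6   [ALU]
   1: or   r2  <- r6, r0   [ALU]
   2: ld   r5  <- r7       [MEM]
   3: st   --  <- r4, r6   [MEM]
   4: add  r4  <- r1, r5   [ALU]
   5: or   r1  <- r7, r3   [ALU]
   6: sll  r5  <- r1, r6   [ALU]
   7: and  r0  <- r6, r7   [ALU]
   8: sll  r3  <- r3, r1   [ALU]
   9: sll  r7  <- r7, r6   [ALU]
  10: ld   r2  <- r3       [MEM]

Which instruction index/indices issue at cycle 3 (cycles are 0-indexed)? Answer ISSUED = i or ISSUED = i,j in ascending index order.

0. or.ALU+or.ALU @i0&i1  | pair
1. ld.MEM @i2  | no-port MEM/MEM
2. st.MEM+add.ALU @i3&i4  | pair
3. or.ALU @i5  | RAW r1
4. sll.ALU+and.ALU @i6&i7  | pair
5. sll.ALU+sll.ALU @i8&i9  | pair
6. ld.MEM @i10  | tail

ISSUED = 5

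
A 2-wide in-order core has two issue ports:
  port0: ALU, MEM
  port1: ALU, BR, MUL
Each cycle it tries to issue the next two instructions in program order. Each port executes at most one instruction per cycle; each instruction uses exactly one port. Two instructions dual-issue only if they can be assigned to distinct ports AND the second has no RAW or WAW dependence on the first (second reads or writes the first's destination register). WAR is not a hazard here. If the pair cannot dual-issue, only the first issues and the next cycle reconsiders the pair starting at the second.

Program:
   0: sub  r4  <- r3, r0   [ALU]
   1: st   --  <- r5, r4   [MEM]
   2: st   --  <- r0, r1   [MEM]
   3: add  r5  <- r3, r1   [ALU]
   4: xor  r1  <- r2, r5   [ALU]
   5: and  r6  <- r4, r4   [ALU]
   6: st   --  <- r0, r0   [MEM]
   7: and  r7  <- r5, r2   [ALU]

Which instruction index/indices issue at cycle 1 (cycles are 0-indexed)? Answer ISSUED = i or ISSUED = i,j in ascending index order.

[0] i0  sub  -- RAW r4
[1] i1  st  -- no-port MEM/MEM
[2] i2/i3  st add  -- pair
[3] i4/i5  xor and  -- pair
[4] i6/i7  st and  -- pair

ISSUED = 1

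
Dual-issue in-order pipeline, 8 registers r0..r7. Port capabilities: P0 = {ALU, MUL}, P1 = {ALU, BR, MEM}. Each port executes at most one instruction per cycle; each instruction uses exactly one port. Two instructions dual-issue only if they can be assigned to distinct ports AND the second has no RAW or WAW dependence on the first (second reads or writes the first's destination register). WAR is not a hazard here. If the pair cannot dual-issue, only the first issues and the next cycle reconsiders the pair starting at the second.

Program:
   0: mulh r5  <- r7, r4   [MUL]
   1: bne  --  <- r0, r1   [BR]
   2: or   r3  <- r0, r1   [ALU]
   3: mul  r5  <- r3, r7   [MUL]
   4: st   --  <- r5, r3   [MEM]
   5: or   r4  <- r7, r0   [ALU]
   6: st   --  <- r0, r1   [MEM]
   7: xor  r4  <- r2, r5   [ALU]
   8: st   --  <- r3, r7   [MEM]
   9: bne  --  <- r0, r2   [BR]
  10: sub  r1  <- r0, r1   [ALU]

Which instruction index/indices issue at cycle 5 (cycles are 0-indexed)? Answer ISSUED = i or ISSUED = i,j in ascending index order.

ISSUED = 8

[0] i0,i1  mulh.MUL/bne.BR  -- pair
[1] i2  or.ALU  -- RAW r3
[2] i3  mul.MUL  -- RAW r5
[3] i4,i5  st.MEM/or.ALU  -- pair
[4] i6,i7  st.MEM/xor.ALU  -- pair
[5] i8  st.MEM  -- no-port MEM/BR
[6] i9,i10  bne.BR/sub.ALU  -- pair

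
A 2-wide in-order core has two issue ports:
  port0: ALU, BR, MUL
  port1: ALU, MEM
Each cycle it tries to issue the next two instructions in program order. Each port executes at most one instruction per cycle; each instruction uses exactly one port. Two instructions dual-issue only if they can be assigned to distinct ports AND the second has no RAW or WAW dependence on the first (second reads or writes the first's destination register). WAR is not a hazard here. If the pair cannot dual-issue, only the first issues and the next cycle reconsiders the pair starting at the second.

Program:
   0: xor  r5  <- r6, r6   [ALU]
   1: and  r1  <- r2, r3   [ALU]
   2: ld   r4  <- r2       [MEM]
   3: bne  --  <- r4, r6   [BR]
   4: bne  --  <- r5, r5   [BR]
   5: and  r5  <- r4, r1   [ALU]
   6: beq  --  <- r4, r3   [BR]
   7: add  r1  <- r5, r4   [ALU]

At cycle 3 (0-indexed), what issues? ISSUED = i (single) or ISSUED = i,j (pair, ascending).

t=0 i0,i1:xor/and ; dual
t=1 i2:ld ; RAW r4
t=2 i3:bne ; no-port BR/BR
t=3 i4,i5:bne/and ; dual
t=4 i6,i7:beq/add ; dual

ISSUED = 4,5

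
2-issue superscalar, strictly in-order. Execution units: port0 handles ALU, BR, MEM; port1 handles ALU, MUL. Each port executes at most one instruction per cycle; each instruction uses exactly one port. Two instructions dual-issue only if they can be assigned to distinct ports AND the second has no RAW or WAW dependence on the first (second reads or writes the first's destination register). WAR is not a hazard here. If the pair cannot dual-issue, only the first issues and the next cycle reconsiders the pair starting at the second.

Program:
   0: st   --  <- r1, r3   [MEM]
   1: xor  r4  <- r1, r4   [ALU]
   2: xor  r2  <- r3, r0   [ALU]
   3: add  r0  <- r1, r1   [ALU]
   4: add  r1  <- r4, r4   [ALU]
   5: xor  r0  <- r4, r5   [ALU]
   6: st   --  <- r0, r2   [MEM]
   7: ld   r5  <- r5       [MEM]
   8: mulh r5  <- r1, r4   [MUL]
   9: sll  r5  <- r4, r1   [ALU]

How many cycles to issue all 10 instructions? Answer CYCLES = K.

CYCLES = 7

#0 head=0: st.MEM xor.ALU i0&i1 dual
#1 head=2: xor.ALU add.ALU i2&i3 dual
#2 head=4: add.ALU xor.ALU i4&i5 dual
#3 head=6: st.MEM i6 no-port MEM/MEM
#4 head=7: ld.MEM i7 WAW r5
#5 head=8: mulh.MUL i8 WAW r5
#6 head=9: sll.ALU i9 tail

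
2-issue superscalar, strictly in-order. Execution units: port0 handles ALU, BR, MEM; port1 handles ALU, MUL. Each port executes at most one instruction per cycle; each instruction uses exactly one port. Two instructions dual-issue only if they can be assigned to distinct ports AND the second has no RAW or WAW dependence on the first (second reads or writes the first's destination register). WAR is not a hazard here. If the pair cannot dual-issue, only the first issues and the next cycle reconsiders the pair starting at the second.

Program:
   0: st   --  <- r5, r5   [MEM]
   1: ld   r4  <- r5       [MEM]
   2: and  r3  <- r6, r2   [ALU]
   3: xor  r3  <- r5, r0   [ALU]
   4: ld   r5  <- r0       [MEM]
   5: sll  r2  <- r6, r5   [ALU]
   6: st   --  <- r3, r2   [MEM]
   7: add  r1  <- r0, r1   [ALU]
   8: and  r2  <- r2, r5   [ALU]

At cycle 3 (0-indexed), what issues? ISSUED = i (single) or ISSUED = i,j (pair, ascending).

ISSUED = 5

[0] i0  st.MEM  -- no-port MEM/MEM
[1] i1,i2  ld.MEM and.ALU  -- pair
[2] i3,i4  xor.ALU ld.MEM  -- pair
[3] i5  sll.ALU  -- RAW r2
[4] i6,i7  st.MEM add.ALU  -- pair
[5] i8  and.ALU  -- tail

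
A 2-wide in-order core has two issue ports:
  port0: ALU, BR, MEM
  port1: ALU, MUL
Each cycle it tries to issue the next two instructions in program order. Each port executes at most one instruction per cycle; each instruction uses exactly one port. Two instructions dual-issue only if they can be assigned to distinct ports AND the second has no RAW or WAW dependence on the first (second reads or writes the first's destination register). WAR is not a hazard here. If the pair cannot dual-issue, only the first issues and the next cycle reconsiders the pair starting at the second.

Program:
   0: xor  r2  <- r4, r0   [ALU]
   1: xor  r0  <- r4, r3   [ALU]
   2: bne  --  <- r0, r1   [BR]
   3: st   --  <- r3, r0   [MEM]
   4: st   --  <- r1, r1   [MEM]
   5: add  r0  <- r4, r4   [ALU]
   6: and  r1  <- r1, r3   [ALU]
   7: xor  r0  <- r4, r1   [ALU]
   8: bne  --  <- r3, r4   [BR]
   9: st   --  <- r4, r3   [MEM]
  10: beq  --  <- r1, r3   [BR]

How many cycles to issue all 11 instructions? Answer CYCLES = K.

CYCLES = 8

[0] i0,i1  xor.ALU;xor.ALU  -- dual
[1] i2  bne.BR  -- no-port BR/MEM
[2] i3  st.MEM  -- no-port MEM/MEM
[3] i4,i5  st.MEM;add.ALU  -- dual
[4] i6  and.ALU  -- RAW r1
[5] i7,i8  xor.ALU;bne.BR  -- dual
[6] i9  st.MEM  -- no-port MEM/BR
[7] i10  beq.BR  -- tail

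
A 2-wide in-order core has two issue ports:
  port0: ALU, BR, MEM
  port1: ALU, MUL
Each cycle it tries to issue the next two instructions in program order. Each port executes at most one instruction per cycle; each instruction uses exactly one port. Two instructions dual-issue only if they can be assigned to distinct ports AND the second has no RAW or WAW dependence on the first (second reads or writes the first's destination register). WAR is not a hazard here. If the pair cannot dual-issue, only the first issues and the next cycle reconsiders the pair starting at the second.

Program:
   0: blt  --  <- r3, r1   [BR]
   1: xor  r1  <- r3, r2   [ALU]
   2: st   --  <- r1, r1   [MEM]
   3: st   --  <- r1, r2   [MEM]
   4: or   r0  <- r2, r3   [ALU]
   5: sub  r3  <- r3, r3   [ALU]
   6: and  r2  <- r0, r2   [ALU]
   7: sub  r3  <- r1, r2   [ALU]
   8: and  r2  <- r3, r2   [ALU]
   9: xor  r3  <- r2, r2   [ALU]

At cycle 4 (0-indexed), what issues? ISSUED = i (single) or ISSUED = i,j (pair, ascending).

ISSUED = 7

  cy0 -> i0/i1 (blt;xor) pair
  cy1 -> i2 (st) no-port MEM/MEM
  cy2 -> i3/i4 (st;or) pair
  cy3 -> i5/i6 (sub;and) pair
  cy4 -> i7 (sub) RAW r3
  cy5 -> i8 (and) RAW r2
  cy6 -> i9 (xor) tail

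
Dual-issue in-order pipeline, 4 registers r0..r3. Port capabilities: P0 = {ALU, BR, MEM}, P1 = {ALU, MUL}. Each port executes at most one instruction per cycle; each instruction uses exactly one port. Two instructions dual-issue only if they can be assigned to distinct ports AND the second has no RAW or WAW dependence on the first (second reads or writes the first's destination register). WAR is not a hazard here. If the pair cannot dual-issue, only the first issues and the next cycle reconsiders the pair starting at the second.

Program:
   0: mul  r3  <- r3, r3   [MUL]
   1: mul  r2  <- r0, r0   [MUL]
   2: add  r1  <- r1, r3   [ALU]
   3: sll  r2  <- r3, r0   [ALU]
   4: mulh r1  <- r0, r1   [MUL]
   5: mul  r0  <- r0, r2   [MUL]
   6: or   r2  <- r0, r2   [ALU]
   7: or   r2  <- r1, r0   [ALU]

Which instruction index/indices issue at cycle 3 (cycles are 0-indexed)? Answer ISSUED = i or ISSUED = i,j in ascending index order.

c0: i0 mul  no-port MUL/MUL
c1: i1,i2 mul add  dual
c2: i3,i4 sll mulh  dual
c3: i5 mul  RAW r0
c4: i6 or  WAW r2
c5: i7 or  tail

ISSUED = 5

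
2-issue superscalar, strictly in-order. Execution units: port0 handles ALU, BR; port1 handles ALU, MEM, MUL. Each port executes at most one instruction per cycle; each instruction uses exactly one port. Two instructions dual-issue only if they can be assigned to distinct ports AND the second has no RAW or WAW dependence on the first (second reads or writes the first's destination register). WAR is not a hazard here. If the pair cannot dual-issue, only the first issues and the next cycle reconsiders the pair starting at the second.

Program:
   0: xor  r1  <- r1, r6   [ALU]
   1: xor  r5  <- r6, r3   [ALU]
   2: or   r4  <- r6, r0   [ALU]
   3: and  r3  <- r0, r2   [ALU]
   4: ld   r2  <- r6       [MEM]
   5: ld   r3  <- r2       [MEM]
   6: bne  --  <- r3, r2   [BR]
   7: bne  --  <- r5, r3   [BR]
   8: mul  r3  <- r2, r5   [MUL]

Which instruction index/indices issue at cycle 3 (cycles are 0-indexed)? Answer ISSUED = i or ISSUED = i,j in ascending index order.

t=0 i0&i1:xor.ALU xor.ALU ; pair
t=1 i2&i3:or.ALU and.ALU ; pair
t=2 i4:ld.MEM ; no-port MEM/MEM
t=3 i5:ld.MEM ; RAW r3
t=4 i6:bne.BR ; no-port BR/BR
t=5 i7&i8:bne.BR mul.MUL ; pair

ISSUED = 5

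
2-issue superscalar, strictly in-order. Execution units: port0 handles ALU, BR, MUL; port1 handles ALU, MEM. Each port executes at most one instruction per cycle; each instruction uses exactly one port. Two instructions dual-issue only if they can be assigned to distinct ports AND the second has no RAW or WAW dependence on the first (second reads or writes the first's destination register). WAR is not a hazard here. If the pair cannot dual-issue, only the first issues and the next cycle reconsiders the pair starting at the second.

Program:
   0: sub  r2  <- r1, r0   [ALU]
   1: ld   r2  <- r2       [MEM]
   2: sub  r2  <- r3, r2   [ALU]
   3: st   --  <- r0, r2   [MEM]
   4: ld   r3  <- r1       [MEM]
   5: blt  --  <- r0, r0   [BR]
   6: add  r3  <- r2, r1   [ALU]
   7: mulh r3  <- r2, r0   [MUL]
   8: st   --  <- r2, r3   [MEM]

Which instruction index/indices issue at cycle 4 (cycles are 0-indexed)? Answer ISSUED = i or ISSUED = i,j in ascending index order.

  cy0 -> i0 (sub.ALU) RAW+WAW r2
  cy1 -> i1 (ld.MEM) RAW+WAW r2
  cy2 -> i2 (sub.ALU) RAW r2
  cy3 -> i3 (st.MEM) no-port MEM/MEM
  cy4 -> i4+i5 (ld.MEM/blt.BR) pair
  cy5 -> i6 (add.ALU) WAW r3
  cy6 -> i7 (mulh.MUL) RAW r3
  cy7 -> i8 (st.MEM) tail

ISSUED = 4,5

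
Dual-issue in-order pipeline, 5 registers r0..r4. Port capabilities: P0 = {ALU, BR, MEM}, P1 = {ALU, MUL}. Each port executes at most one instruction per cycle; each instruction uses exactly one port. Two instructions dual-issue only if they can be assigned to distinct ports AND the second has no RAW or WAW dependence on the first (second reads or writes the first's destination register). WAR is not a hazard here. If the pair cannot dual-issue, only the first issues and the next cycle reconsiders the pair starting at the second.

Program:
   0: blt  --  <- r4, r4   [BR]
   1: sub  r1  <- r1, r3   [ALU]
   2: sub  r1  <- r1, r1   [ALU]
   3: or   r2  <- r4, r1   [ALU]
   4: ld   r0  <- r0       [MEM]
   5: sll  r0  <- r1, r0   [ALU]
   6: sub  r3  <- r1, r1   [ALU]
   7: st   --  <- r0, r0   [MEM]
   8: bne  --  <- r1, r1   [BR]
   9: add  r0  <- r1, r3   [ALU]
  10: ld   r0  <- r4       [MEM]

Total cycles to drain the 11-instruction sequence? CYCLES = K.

t=0 i0,i1:blt.BR sub.ALU ; pair
t=1 i2:sub.ALU ; RAW r1
t=2 i3,i4:or.ALU ld.MEM ; pair
t=3 i5,i6:sll.ALU sub.ALU ; pair
t=4 i7:st.MEM ; no-port MEM/BR
t=5 i8,i9:bne.BR add.ALU ; pair
t=6 i10:ld.MEM ; tail

CYCLES = 7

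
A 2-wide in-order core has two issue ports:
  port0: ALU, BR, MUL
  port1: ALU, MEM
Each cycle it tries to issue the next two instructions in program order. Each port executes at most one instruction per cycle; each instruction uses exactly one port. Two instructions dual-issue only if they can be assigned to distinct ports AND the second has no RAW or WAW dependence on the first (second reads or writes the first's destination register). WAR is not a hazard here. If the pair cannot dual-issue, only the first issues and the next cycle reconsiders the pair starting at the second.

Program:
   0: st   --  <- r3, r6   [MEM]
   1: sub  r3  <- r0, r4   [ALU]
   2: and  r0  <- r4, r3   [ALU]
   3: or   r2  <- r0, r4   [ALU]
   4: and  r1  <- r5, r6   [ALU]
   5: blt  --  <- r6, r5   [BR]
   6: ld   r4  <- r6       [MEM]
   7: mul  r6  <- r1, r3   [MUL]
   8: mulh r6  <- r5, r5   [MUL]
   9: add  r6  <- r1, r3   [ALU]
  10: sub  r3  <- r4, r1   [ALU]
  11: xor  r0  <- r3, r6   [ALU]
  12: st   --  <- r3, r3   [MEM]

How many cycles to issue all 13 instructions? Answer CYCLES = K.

t=0 i0+i1:st/sub ; dual
t=1 i2:and ; RAW r0
t=2 i3+i4:or/and ; dual
t=3 i5+i6:blt/ld ; dual
t=4 i7:mul ; no-port MUL/MUL
t=5 i8:mulh ; WAW r6
t=6 i9+i10:add/sub ; dual
t=7 i11+i12:xor/st ; dual

CYCLES = 8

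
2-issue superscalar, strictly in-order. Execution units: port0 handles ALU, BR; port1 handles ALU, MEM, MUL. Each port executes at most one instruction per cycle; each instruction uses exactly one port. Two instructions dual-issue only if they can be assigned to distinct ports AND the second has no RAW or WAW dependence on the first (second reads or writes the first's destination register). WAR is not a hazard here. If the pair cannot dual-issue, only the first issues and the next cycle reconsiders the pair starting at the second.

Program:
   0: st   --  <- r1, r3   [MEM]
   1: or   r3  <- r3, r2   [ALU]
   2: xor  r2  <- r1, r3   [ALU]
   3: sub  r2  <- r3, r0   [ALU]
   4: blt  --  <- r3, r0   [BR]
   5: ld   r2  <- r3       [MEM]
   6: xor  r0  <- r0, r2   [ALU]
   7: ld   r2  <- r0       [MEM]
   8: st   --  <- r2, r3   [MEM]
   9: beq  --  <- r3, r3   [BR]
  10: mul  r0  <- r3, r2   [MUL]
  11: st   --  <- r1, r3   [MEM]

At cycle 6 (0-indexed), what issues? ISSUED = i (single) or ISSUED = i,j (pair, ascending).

t=0 i0+i1:st.MEM;or.ALU ; 2-wide
t=1 i2:xor.ALU ; WAW r2
t=2 i3+i4:sub.ALU;blt.BR ; 2-wide
t=3 i5:ld.MEM ; RAW r2
t=4 i6:xor.ALU ; RAW r0
t=5 i7:ld.MEM ; no-port MEM/MEM
t=6 i8+i9:st.MEM;beq.BR ; 2-wide
t=7 i10:mul.MUL ; no-port MUL/MEM
t=8 i11:st.MEM ; tail

ISSUED = 8,9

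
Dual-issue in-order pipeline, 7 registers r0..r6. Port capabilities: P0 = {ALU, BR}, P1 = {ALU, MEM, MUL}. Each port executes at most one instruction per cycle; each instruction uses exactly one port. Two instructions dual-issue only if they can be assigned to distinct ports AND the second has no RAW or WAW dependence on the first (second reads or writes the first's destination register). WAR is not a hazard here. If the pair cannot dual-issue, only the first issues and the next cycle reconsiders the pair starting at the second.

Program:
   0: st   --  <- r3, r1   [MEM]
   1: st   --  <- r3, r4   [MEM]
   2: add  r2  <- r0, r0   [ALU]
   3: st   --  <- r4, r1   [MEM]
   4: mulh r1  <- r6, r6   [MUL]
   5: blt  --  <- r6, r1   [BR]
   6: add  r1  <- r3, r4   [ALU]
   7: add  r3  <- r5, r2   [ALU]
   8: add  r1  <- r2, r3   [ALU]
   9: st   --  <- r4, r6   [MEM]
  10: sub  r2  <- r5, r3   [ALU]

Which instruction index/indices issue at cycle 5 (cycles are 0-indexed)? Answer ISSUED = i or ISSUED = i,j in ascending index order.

[0] i0  st.MEM  -- no-port MEM/MEM
[1] i1,i2  st.MEM+add.ALU  -- 2-wide
[2] i3  st.MEM  -- no-port MEM/MUL
[3] i4  mulh.MUL  -- RAW r1
[4] i5,i6  blt.BR+add.ALU  -- 2-wide
[5] i7  add.ALU  -- RAW r3
[6] i8,i9  add.ALU+st.MEM  -- 2-wide
[7] i10  sub.ALU  -- tail

ISSUED = 7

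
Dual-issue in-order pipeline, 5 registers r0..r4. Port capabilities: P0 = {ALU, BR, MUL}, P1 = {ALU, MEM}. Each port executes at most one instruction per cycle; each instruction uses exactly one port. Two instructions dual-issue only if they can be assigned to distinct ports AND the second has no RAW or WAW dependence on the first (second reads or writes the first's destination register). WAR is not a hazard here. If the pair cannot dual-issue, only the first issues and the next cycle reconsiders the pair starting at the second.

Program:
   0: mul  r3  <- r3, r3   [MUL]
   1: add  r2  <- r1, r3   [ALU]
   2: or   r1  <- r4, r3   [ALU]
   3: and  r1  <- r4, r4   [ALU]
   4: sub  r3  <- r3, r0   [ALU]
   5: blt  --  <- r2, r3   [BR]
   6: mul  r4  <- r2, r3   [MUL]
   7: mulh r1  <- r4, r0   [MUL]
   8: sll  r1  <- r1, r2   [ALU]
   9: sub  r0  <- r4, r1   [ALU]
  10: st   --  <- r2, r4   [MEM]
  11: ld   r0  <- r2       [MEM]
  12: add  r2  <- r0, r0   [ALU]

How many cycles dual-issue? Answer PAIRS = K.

0. mul @i0  | RAW r3
1. add;or @i1+i2  | pair
2. and;sub @i3+i4  | pair
3. blt @i5  | no-port BR/MUL
4. mul @i6  | no-port MUL/MUL
5. mulh @i7  | RAW+WAW r1
6. sll @i8  | RAW r1
7. sub;st @i9+i10  | pair
8. ld @i11  | RAW r0
9. add @i12  | tail

PAIRS = 3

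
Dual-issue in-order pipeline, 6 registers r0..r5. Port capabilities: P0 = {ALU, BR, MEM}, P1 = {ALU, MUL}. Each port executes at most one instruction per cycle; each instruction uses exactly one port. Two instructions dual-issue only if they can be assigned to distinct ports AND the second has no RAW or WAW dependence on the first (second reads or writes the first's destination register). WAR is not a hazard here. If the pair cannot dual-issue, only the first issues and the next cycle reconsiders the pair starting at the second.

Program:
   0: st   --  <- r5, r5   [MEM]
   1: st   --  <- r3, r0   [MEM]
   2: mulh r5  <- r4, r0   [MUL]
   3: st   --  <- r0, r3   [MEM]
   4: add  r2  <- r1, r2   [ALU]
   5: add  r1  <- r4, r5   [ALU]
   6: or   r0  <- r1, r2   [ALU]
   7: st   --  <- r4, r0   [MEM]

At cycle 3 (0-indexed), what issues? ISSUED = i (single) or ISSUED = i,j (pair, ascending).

ISSUED = 5

  cy0 -> i0 (st) no-port MEM/MEM
  cy1 -> i1,i2 (st;mulh) 2-wide
  cy2 -> i3,i4 (st;add) 2-wide
  cy3 -> i5 (add) RAW r1
  cy4 -> i6 (or) RAW r0
  cy5 -> i7 (st) tail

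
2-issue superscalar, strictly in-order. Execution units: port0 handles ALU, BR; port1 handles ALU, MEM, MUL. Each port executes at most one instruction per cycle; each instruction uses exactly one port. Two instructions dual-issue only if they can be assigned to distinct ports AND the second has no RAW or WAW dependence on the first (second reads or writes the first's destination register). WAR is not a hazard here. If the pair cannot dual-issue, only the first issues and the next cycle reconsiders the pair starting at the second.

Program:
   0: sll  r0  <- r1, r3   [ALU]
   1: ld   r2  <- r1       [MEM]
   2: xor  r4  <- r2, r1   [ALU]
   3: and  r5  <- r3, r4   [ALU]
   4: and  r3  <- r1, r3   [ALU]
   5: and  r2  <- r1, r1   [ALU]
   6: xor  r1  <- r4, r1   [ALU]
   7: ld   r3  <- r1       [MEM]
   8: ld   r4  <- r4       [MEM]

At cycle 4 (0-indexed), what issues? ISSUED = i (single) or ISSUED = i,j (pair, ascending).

ISSUED = 7

t=0 i0,i1:sll+ld ; 2-wide
t=1 i2:xor ; RAW r4
t=2 i3,i4:and+and ; 2-wide
t=3 i5,i6:and+xor ; 2-wide
t=4 i7:ld ; no-port MEM/MEM
t=5 i8:ld ; tail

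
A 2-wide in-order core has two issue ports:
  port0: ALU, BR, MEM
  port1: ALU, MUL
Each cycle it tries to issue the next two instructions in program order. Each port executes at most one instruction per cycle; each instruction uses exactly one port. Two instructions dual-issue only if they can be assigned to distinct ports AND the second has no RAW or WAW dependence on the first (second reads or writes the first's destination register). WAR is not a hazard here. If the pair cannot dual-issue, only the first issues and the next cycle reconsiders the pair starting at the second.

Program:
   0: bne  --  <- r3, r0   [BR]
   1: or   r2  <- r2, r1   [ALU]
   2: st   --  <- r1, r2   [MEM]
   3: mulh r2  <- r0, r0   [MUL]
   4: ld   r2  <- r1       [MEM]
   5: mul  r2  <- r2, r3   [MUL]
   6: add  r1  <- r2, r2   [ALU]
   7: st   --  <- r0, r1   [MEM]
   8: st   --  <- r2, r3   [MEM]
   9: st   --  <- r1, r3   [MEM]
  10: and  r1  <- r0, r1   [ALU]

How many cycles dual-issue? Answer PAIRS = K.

PAIRS = 3

t=0 i0&i1:bne.BR/or.ALU ; 2-wide
t=1 i2&i3:st.MEM/mulh.MUL ; 2-wide
t=2 i4:ld.MEM ; RAW+WAW r2
t=3 i5:mul.MUL ; RAW r2
t=4 i6:add.ALU ; RAW r1
t=5 i7:st.MEM ; no-port MEM/MEM
t=6 i8:st.MEM ; no-port MEM/MEM
t=7 i9&i10:st.MEM/and.ALU ; 2-wide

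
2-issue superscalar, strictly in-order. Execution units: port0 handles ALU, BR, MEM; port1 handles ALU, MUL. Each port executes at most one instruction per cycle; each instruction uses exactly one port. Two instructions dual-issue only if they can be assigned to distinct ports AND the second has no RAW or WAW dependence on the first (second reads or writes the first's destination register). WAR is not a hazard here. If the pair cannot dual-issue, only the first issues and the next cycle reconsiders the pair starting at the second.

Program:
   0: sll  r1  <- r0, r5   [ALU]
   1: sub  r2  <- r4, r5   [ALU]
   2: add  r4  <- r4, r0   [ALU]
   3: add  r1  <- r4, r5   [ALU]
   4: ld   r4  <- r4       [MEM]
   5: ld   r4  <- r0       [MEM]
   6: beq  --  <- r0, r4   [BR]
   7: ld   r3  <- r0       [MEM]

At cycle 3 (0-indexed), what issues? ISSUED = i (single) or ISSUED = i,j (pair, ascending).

  cy0 -> i0,i1 (sll.ALU;sub.ALU) dual
  cy1 -> i2 (add.ALU) RAW r4
  cy2 -> i3,i4 (add.ALU;ld.MEM) dual
  cy3 -> i5 (ld.MEM) no-port MEM/BR
  cy4 -> i6 (beq.BR) no-port BR/MEM
  cy5 -> i7 (ld.MEM) tail

ISSUED = 5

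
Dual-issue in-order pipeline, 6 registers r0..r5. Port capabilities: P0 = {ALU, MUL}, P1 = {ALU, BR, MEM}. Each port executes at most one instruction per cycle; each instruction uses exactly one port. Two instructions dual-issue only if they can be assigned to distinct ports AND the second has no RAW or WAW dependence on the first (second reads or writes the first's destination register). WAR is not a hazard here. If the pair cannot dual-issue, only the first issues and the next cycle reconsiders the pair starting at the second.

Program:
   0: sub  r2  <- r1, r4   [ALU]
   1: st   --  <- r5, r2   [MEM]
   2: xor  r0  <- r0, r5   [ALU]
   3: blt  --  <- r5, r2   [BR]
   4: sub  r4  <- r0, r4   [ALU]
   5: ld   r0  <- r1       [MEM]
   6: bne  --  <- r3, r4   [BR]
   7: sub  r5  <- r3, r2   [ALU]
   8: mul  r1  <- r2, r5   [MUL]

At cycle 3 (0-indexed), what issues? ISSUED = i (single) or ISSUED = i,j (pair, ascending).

ISSUED = 5

#0 head=0: sub.ALU i0 RAW r2
#1 head=1: st.MEM;xor.ALU i1/i2 dual
#2 head=3: blt.BR;sub.ALU i3/i4 dual
#3 head=5: ld.MEM i5 no-port MEM/BR
#4 head=6: bne.BR;sub.ALU i6/i7 dual
#5 head=8: mul.MUL i8 tail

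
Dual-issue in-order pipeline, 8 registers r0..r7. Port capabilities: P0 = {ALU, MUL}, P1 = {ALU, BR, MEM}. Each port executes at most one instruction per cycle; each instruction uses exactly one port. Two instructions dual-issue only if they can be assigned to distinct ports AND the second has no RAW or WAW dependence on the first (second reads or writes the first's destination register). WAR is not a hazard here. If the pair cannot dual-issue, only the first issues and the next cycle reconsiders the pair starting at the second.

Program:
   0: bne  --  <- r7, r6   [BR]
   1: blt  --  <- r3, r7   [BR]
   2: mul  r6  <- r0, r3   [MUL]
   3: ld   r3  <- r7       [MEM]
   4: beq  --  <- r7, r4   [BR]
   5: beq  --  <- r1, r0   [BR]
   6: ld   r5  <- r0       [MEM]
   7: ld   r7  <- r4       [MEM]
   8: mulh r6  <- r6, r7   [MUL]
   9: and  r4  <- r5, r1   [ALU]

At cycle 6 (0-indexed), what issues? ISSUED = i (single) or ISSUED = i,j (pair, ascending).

t=0 i0:bne.BR ; no-port BR/BR
t=1 i1+i2:blt.BR;mul.MUL ; pair
t=2 i3:ld.MEM ; no-port MEM/BR
t=3 i4:beq.BR ; no-port BR/BR
t=4 i5:beq.BR ; no-port BR/MEM
t=5 i6:ld.MEM ; no-port MEM/MEM
t=6 i7:ld.MEM ; RAW r7
t=7 i8+i9:mulh.MUL;and.ALU ; pair

ISSUED = 7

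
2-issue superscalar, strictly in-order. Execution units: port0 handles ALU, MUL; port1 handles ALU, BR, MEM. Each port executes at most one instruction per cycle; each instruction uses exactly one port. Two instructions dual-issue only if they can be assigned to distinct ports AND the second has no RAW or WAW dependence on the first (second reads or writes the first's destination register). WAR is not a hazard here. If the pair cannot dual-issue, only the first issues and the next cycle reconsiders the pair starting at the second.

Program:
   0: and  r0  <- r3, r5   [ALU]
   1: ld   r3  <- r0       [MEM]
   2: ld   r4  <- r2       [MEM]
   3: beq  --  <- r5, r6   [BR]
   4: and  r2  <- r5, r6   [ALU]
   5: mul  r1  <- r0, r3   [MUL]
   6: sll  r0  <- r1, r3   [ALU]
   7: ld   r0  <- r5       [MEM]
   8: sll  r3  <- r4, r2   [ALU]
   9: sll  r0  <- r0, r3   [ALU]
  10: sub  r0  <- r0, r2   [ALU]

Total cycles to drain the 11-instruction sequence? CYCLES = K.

CYCLES = 9

0. and @i0  | RAW r0
1. ld @i1  | no-port MEM/MEM
2. ld @i2  | no-port MEM/BR
3. beq and @i3/i4  | dual
4. mul @i5  | RAW r1
5. sll @i6  | WAW r0
6. ld sll @i7/i8  | dual
7. sll @i9  | RAW+WAW r0
8. sub @i10  | tail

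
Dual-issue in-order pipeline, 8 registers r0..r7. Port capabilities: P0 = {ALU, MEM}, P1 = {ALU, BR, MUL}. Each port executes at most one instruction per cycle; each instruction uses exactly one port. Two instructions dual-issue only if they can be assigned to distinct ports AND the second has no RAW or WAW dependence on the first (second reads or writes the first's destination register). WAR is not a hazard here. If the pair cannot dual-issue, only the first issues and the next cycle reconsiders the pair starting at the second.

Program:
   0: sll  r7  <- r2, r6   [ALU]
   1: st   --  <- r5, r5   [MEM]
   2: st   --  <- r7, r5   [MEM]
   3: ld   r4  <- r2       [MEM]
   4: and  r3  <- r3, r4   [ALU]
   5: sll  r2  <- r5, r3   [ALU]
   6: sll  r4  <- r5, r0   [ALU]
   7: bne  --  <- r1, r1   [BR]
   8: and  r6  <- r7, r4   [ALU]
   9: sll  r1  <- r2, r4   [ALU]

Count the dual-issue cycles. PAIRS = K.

PAIRS = 3

t=0 i0,i1:sll.ALU;st.MEM ; 2-wide
t=1 i2:st.MEM ; no-port MEM/MEM
t=2 i3:ld.MEM ; RAW r4
t=3 i4:and.ALU ; RAW r3
t=4 i5,i6:sll.ALU;sll.ALU ; 2-wide
t=5 i7,i8:bne.BR;and.ALU ; 2-wide
t=6 i9:sll.ALU ; tail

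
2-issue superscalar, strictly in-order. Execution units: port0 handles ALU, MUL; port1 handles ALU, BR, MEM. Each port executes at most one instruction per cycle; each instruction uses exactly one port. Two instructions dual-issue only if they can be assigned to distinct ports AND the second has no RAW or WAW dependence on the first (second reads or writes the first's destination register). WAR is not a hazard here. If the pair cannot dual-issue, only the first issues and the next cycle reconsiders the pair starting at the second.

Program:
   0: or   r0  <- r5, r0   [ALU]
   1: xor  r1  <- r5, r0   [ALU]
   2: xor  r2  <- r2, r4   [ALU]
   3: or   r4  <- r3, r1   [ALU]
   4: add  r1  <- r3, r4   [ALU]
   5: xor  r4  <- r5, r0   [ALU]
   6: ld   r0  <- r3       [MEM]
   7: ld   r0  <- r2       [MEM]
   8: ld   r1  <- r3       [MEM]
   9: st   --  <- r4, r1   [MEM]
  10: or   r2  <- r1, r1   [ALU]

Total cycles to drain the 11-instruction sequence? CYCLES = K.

CYCLES = 8

0. or @i0  | RAW r0
1. xor xor @i1/i2  | pair
2. or @i3  | RAW r4
3. add xor @i4/i5  | pair
4. ld @i6  | no-port MEM/MEM
5. ld @i7  | no-port MEM/MEM
6. ld @i8  | no-port MEM/MEM
7. st or @i9/i10  | pair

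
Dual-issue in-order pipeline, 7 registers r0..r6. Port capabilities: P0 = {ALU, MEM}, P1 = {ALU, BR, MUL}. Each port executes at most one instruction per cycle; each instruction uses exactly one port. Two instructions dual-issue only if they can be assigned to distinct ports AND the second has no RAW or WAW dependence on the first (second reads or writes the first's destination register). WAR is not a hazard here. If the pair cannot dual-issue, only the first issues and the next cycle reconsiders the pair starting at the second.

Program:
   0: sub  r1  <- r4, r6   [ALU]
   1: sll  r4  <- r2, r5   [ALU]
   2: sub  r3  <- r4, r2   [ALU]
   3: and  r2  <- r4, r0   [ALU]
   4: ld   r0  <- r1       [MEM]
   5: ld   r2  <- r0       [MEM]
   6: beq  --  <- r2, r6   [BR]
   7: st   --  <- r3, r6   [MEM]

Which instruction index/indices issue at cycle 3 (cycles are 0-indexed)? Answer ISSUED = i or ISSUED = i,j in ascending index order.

0. sub.ALU+sll.ALU @i0&i1  | pair
1. sub.ALU+and.ALU @i2&i3  | pair
2. ld.MEM @i4  | no-port MEM/MEM
3. ld.MEM @i5  | RAW r2
4. beq.BR+st.MEM @i6&i7  | pair

ISSUED = 5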